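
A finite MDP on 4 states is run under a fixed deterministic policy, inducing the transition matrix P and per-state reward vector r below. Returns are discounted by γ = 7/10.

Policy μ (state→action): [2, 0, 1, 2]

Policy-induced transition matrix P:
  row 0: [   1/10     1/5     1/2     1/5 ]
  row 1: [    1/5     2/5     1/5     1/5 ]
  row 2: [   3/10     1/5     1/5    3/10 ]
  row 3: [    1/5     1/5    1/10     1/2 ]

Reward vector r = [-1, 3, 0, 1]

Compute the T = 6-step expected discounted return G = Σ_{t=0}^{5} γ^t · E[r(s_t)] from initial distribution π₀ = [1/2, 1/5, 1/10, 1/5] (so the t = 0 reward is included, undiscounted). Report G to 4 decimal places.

G = 1.9428

t=0: π = [0.5000, 0.2000, 0.1000, 0.2000], E[r] = 0.3000, γ^t·E[r] = 0.300000, running G = 0.300000
t=1: π = [0.1600, 0.2400, 0.3300, 0.2700], E[r] = 0.8300, γ^t·E[r] = 0.581000, running G = 0.881000
t=2: π = [0.2170, 0.2480, 0.2210, 0.3140], E[r] = 0.8410, γ^t·E[r] = 0.412090, running G = 1.293090
t=3: π = [0.2004, 0.2496, 0.2337, 0.3163], E[r] = 0.8647, γ^t·E[r] = 0.296592, running G = 1.589682
t=4: π = [0.2033, 0.2499, 0.2285, 0.3183], E[r] = 0.8647, γ^t·E[r] = 0.207612, running G = 1.797294
t=5: π = [0.2025, 0.2500, 0.2292, 0.3183], E[r] = 0.8658, γ^t·E[r] = 0.145509, running G = 1.942803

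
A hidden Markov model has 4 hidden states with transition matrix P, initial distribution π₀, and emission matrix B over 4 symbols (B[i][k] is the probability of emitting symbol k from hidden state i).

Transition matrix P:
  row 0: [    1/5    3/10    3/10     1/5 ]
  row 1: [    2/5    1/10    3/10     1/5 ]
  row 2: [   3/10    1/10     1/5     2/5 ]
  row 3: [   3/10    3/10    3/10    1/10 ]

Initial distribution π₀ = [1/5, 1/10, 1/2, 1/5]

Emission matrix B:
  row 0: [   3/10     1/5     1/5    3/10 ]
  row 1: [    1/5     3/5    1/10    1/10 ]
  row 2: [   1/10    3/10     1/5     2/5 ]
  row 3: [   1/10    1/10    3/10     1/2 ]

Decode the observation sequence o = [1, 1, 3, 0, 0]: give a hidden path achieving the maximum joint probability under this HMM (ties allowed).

t=0: δ = [4.000e-02, 6.000e-02, 1.500e-01, 2.000e-02]  (obs o_0=1)
t=1: δ = [9.000e-03, 9.000e-03, 9.000e-03, 6.000e-03]  ψ = [2, 2, 2, 2]  (obs o_1=1)
t=2: δ = [1.080e-03, 2.700e-04, 1.080e-03, 1.800e-03]  ψ = [1, 0, 0, 2]  (obs o_2=3)
t=3: δ = [1.620e-04, 1.080e-04, 5.400e-05, 4.320e-05]  ψ = [3, 3, 3, 2]  (obs o_3=0)
t=4: δ = [1.296e-05, 9.720e-06, 4.860e-06, 3.240e-06]  ψ = [1, 0, 0, 0]  (obs o_4=0)
backtrack: best end state = 0; path = [2, 2, 3, 1, 0]

path = [2, 2, 3, 1, 0]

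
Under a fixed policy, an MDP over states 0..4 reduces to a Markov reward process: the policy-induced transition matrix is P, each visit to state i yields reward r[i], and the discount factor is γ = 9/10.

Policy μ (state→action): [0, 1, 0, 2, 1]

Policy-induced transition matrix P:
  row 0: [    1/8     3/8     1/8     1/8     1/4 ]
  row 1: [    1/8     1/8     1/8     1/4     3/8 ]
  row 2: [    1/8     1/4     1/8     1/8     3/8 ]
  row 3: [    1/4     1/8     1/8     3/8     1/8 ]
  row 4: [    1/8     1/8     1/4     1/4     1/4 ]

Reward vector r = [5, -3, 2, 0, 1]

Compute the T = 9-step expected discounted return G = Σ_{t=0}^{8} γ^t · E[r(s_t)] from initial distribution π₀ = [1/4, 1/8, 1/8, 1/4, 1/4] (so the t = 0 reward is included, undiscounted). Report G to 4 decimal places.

G = 5.4278

t=0: π = [0.2500, 0.1250, 0.1250, 0.2500, 0.2500], E[r] = 1.3750, γ^t·E[r] = 1.375000, running G = 1.375000
t=1: π = [0.1563, 0.2031, 0.1563, 0.2344, 0.2500], E[r] = 0.7344, γ^t·E[r] = 0.660938, running G = 2.035938
t=2: π = [0.1543, 0.1836, 0.1563, 0.2402, 0.2656], E[r] = 0.7988, γ^t·E[r] = 0.647051, running G = 2.682988
t=3: π = [0.1550, 0.1831, 0.1582, 0.2412, 0.2625], E[r] = 0.8047, γ^t·E[r] = 0.586617, running G = 3.269605
t=4: π = [0.1552, 0.1835, 0.1578, 0.2410, 0.2625], E[r] = 0.8033, γ^t·E[r] = 0.527034, running G = 3.796640
t=5: π = [0.1551, 0.1835, 0.1578, 0.2410, 0.2625], E[r] = 0.8033, γ^t·E[r] = 0.474313, running G = 4.270953
t=6: π = [0.1551, 0.1835, 0.1578, 0.2410, 0.2625], E[r] = 0.8033, γ^t·E[r] = 0.426896, running G = 4.697849
t=7: π = [0.1551, 0.1835, 0.1578, 0.2410, 0.2625], E[r] = 0.8033, γ^t·E[r] = 0.384206, running G = 5.082055
t=8: π = [0.1551, 0.1835, 0.1578, 0.2410, 0.2625], E[r] = 0.8033, γ^t·E[r] = 0.345785, running G = 5.427840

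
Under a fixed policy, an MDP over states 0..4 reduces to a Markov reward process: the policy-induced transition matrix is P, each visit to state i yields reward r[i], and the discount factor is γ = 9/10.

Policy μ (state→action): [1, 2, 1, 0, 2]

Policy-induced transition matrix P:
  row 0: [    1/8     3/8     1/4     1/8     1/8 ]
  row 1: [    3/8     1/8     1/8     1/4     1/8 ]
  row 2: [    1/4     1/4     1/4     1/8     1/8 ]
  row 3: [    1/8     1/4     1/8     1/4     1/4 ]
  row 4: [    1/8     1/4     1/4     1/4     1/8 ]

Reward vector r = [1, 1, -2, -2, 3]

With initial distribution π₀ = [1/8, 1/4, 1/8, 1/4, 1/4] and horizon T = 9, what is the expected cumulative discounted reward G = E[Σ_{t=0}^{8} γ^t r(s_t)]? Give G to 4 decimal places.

t=0: π = [0.1250, 0.2500, 0.1250, 0.2500, 0.2500], E[r] = 0.3750, γ^t·E[r] = 0.375000, running G = 0.375000
t=1: π = [0.2031, 0.2344, 0.1875, 0.2188, 0.1563], E[r] = 0.0938, γ^t·E[r] = 0.084375, running G = 0.459375
t=2: π = [0.2070, 0.2461, 0.1934, 0.2012, 0.1523], E[r] = 0.1211, γ^t·E[r] = 0.098086, running G = 0.557461
t=3: π = [0.2107, 0.2451, 0.1941, 0.2000, 0.1501], E[r] = 0.1182, γ^t·E[r] = 0.086142, running G = 0.643603
t=4: π = [0.2105, 0.2457, 0.1944, 0.1994, 0.1500], E[r] = 0.1187, γ^t·E[r] = 0.077868, running G = 0.721470
t=5: π = [0.2107, 0.2456, 0.1944, 0.1994, 0.1499], E[r] = 0.1186, γ^t·E[r] = 0.070034, running G = 0.791504
t=6: π = [0.2107, 0.2456, 0.1944, 0.1994, 0.1499], E[r] = 0.1186, γ^t·E[r] = 0.063042, running G = 0.854546
t=7: π = [0.2107, 0.2456, 0.1944, 0.1994, 0.1499], E[r] = 0.1186, γ^t·E[r] = 0.056736, running G = 0.911282
t=8: π = [0.2107, 0.2456, 0.1944, 0.1994, 0.1499], E[r] = 0.1186, γ^t·E[r] = 0.051063, running G = 0.962344

G = 0.9623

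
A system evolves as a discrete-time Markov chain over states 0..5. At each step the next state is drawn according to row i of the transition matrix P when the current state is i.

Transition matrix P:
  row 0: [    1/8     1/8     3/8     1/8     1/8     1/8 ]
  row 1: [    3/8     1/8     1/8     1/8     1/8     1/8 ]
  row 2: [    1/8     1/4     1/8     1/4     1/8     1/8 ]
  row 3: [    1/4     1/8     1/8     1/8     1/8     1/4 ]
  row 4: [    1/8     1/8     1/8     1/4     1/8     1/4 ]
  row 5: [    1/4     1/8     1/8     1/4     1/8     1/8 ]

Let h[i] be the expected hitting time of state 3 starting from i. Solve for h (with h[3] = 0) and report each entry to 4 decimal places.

First-step conditioning: h[3] = 0; for i ≠ 3, h[i] = 1 + Σ_k P[i][k]·h[k].
  h[0] = 1 + 1/8·h[0] + 1/8·h[1] + 3/8·h[2] + 1/8·h[4] + 1/8·h[5]
  h[1] = 1 + 3/8·h[0] + 1/8·h[1] + 1/8·h[2] + 1/8·h[4] + 1/8·h[5]
  h[2] = 1 + 1/8·h[0] + 1/4·h[1] + 1/8·h[2] + 1/8·h[4] + 1/8·h[5]
  h[4] = 1 + 1/8·h[0] + 1/8·h[1] + 1/8·h[2] + 1/8·h[4] + 1/4·h[5]
  h[5] = 1 + 1/4·h[0] + 1/8·h[1] + 1/8·h[2] + 1/8·h[4] + 1/8·h[5]
Solving the 5×5 linear system over states ≠ 3 gives exactly h = [20992/3889, 21504/3889, 18944/3889, 0, 18616/3889, 18880/3889] (h[3] = 0 is the target).

h = [5.3978, 5.5294, 4.8712, 0.0000, 4.7868, 4.8547]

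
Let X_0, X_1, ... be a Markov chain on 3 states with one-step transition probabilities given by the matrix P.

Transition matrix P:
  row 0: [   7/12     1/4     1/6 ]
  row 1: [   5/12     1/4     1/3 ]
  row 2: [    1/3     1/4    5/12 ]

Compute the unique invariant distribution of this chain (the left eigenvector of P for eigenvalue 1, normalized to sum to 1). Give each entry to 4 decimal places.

π = [0.4722, 0.2500, 0.2778]

Balance equations π_j = Σ_i π_i·P[i][j]:
  π_0 = 7/12·π_0 + 5/12·π_1 + 1/3·π_2
  π_1 = 1/4·π_0 + 1/4·π_1 + 1/4·π_2
  normalize: π_0 + π_1 + π_2 = 1
Solving the linear system gives exactly π = [17/36, 1/4, 5/18].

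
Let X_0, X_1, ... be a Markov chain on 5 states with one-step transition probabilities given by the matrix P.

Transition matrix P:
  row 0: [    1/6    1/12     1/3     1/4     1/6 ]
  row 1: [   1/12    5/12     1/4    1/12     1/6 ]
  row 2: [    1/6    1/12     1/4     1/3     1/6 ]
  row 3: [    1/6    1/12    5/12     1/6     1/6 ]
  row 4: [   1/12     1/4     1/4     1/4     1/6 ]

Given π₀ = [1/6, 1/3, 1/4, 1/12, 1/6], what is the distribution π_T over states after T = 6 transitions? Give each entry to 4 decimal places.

t=0: π = [0.1667, 0.3333, 0.2500, 0.0833, 0.1667]
t=1: π = [0.1250, 0.2222, 0.2778, 0.2083, 0.1667]
t=2: π = [0.1343, 0.1852, 0.2951, 0.2188, 0.1667]
t=3: π = [0.1373, 0.1728, 0.2976, 0.2255, 0.1667]
t=4: π = [0.1384, 0.1687, 0.2990, 0.2272, 0.1667]
t=5: π = [0.1387, 0.1674, 0.2994, 0.2279, 0.1667]
t=6: π = [0.1388, 0.1669, 0.2995, 0.2281, 0.1667]

π = [0.1388, 0.1669, 0.2995, 0.2281, 0.1667]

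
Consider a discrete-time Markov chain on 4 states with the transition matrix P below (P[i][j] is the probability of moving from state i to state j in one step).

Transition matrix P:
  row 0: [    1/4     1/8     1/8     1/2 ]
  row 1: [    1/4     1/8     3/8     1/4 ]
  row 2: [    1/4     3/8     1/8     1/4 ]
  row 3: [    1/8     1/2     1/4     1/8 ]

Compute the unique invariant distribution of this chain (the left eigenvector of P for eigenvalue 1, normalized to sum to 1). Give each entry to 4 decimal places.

π = [0.2162, 0.2838, 0.2297, 0.2703]

Balance equations π_j = Σ_i π_i·P[i][j]:
  π_0 = 1/4·π_0 + 1/4·π_1 + 1/4·π_2 + 1/8·π_3
  π_1 = 1/8·π_0 + 1/8·π_1 + 3/8·π_2 + 1/2·π_3
  π_2 = 1/8·π_0 + 3/8·π_1 + 1/8·π_2 + 1/4·π_3
  normalize: π_0 + π_1 + π_2 + π_3 = 1
Solving the linear system gives exactly π = [8/37, 21/74, 17/74, 10/37].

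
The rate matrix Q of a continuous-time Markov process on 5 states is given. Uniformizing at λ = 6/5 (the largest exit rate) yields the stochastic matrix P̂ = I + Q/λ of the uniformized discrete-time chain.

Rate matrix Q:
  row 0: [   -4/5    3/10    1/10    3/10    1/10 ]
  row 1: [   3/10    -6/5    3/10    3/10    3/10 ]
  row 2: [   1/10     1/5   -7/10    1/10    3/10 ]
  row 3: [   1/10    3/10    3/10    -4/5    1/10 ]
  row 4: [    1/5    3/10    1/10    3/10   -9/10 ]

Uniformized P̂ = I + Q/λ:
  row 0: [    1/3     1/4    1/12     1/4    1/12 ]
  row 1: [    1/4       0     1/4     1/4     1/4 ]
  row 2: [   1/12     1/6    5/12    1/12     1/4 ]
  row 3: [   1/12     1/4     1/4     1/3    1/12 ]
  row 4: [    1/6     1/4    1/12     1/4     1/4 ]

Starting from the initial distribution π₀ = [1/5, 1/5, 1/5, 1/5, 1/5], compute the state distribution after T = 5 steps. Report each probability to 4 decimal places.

t=0: π = [0.2000, 0.2000, 0.2000, 0.2000, 0.2000]
t=1: π = [0.1833, 0.1833, 0.2167, 0.2333, 0.1833]
t=2: π = [0.1750, 0.1861, 0.2250, 0.2333, 0.1806]
t=3: π = [0.1731, 0.1847, 0.2282, 0.2319, 0.1819]
t=4: π = [0.1726, 0.1848, 0.2289, 0.2313, 0.1825]
t=5: π = [0.1725, 0.1847, 0.2290, 0.2311, 0.1827]

π = [0.1725, 0.1847, 0.2290, 0.2311, 0.1827]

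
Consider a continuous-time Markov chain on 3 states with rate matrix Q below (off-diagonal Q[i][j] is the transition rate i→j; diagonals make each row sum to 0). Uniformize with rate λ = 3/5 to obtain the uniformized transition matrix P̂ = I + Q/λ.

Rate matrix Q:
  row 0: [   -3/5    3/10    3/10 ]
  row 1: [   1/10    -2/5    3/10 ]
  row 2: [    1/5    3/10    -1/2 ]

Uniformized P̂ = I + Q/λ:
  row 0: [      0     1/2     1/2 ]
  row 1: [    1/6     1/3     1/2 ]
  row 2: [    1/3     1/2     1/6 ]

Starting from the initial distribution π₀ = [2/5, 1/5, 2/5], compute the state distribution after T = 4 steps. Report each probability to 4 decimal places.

t=0: π = [0.4000, 0.2000, 0.4000]
t=1: π = [0.1667, 0.4667, 0.3667]
t=2: π = [0.2000, 0.4222, 0.3778]
t=3: π = [0.1963, 0.4296, 0.3741]
t=4: π = [0.1963, 0.4284, 0.3753]

π = [0.1963, 0.4284, 0.3753]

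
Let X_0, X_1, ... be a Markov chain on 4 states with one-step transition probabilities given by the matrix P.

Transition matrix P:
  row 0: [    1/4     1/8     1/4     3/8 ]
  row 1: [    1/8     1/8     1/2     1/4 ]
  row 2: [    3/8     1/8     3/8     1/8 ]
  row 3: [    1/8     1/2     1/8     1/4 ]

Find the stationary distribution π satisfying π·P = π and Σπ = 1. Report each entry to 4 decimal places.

π = [0.2322, 0.2150, 0.3129, 0.2399]

Balance equations π_j = Σ_i π_i·P[i][j]:
  π_0 = 1/4·π_0 + 1/8·π_1 + 3/8·π_2 + 1/8·π_3
  π_1 = 1/8·π_0 + 1/8·π_1 + 1/8·π_2 + 1/2·π_3
  π_2 = 1/4·π_0 + 1/2·π_1 + 3/8·π_2 + 1/8·π_3
  normalize: π_0 + π_1 + π_2 + π_3 = 1
Solving the linear system gives exactly π = [121/521, 112/521, 163/521, 125/521].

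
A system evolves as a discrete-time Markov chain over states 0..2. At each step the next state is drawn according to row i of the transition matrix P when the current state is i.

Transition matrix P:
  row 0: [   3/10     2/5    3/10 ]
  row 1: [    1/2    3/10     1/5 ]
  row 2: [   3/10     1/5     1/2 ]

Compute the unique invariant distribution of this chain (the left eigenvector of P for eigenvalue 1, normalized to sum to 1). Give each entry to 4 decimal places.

π = [0.3605, 0.3023, 0.3372]

Balance equations π_j = Σ_i π_i·P[i][j]:
  π_0 = 3/10·π_0 + 1/2·π_1 + 3/10·π_2
  π_1 = 2/5·π_0 + 3/10·π_1 + 1/5·π_2
  normalize: π_0 + π_1 + π_2 = 1
Solving the linear system gives exactly π = [31/86, 13/43, 29/86].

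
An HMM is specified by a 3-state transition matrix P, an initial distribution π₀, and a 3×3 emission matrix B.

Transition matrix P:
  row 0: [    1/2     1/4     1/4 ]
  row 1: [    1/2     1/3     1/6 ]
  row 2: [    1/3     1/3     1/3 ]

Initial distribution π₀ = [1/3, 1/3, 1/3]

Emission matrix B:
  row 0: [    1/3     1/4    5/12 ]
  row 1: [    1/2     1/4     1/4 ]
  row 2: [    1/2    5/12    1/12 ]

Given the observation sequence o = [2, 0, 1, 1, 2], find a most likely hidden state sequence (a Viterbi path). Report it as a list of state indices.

path = [0, 0, 0, 0, 0]

t=0: δ = [1.389e-01, 8.333e-02, 2.778e-02]  (obs o_0=2)
t=1: δ = [2.315e-02, 1.736e-02, 1.736e-02]  ψ = [0, 0, 0]  (obs o_1=0)
t=2: δ = [2.894e-03, 1.447e-03, 2.411e-03]  ψ = [0, 0, 0]  (obs o_2=1)
t=3: δ = [3.617e-04, 2.009e-04, 3.349e-04]  ψ = [0, 2, 2]  (obs o_3=1)
t=4: δ = [7.535e-05, 2.791e-05, 9.303e-06]  ψ = [0, 2, 2]  (obs o_4=2)
backtrack: best end state = 0; path = [0, 0, 0, 0, 0]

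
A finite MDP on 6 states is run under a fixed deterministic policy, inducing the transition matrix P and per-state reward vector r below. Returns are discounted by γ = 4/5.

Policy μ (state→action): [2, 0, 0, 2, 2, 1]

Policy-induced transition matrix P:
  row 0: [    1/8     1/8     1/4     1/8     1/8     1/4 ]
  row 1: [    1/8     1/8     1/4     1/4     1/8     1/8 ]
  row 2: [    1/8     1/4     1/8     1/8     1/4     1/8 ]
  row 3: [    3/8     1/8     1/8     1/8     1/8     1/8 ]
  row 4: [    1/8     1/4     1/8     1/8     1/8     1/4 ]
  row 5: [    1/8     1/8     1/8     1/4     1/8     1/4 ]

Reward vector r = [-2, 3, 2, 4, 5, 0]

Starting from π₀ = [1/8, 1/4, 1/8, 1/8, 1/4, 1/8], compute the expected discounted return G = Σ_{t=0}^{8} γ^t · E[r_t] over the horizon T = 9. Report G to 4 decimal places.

G = 8.8455

t=0: π = [0.1250, 0.2500, 0.1250, 0.1250, 0.2500, 0.1250], E[r] = 2.5000, γ^t·E[r] = 2.500000, running G = 2.500000
t=1: π = [0.1563, 0.1719, 0.1719, 0.1719, 0.1406, 0.1875], E[r] = 1.9375, γ^t·E[r] = 1.550000, running G = 4.050000
t=2: π = [0.1680, 0.1641, 0.1660, 0.1699, 0.1465, 0.1855], E[r] = 1.9004, γ^t·E[r] = 1.216250, running G = 5.266250
t=3: π = [0.1675, 0.1641, 0.1665, 0.1687, 0.1458, 0.1875], E[r] = 1.8938, γ^t·E[r] = 0.969625, running G = 6.235875
t=4: π = [0.1672, 0.1640, 0.1664, 0.1689, 0.1458, 0.1876], E[r] = 1.8955, γ^t·E[r] = 0.776388, running G = 7.012263
t=5: π = [0.1672, 0.1640, 0.1664, 0.1690, 0.1458, 0.1876], E[r] = 1.8953, γ^t·E[r] = 0.621040, running G = 7.633303
t=6: π = [0.1672, 0.1640, 0.1664, 0.1690, 0.1458, 0.1876], E[r] = 1.8952, γ^t·E[r] = 0.496821, running G = 8.130123
t=7: π = [0.1672, 0.1640, 0.1664, 0.1690, 0.1458, 0.1876], E[r] = 1.8952, γ^t·E[r] = 0.397458, running G = 8.527581
t=8: π = [0.1672, 0.1640, 0.1664, 0.1690, 0.1458, 0.1876], E[r] = 1.8952, γ^t·E[r] = 0.317966, running G = 8.845547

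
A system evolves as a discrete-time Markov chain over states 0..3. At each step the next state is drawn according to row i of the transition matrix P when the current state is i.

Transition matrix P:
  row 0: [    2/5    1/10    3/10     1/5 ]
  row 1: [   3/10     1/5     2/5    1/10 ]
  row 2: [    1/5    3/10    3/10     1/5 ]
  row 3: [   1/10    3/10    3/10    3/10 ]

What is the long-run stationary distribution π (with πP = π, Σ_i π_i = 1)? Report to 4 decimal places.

π = [0.2537, 0.2266, 0.3227, 0.1970]

Balance equations π_j = Σ_i π_i·P[i][j]:
  π_0 = 2/5·π_0 + 3/10·π_1 + 1/5·π_2 + 1/10·π_3
  π_1 = 1/10·π_0 + 1/5·π_1 + 3/10·π_2 + 3/10·π_3
  π_2 = 3/10·π_0 + 2/5·π_1 + 3/10·π_2 + 3/10·π_3
  normalize: π_0 + π_1 + π_2 + π_3 = 1
Solving the linear system gives exactly π = [103/406, 46/203, 131/406, 40/203].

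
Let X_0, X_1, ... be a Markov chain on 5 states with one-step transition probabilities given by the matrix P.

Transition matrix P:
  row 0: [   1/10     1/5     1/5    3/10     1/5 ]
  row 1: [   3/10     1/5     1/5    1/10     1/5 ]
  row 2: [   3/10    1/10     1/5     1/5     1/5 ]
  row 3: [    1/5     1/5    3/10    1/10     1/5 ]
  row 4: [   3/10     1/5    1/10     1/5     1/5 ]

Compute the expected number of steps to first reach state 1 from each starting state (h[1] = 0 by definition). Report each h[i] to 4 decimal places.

First-step conditioning: h[1] = 0; for i ≠ 1, h[i] = 1 + Σ_k P[i][k]·h[k].
  h[0] = 1 + 1/10·h[0] + 1/5·h[2] + 3/10·h[3] + 1/5·h[4]
  h[2] = 1 + 3/10·h[0] + 1/5·h[2] + 1/5·h[3] + 1/5·h[4]
  h[3] = 1 + 1/5·h[0] + 3/10·h[2] + 1/10·h[3] + 1/5·h[4]
  h[4] = 1 + 3/10·h[0] + 1/10·h[2] + 1/5·h[3] + 1/5·h[4]
Solving the 4×4 linear system over states ≠ 1 gives exactly h = [3025/544, 0, 3325/544, 1525/272, 5985/1088] (h[1] = 0 is the target).

h = [5.5607, 0.0000, 6.1121, 5.6066, 5.5009]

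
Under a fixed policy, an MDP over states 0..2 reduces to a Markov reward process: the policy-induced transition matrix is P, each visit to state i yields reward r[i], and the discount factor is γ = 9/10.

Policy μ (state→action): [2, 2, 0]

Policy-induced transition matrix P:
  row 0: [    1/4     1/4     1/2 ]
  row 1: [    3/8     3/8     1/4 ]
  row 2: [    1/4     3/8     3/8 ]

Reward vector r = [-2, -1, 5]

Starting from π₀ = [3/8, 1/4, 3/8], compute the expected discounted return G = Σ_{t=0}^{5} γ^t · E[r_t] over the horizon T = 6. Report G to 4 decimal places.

G = 4.4016

t=0: π = [0.3750, 0.2500, 0.3750], E[r] = 0.8750, γ^t·E[r] = 0.875000, running G = 0.875000
t=1: π = [0.2813, 0.3281, 0.3906], E[r] = 1.0625, γ^t·E[r] = 0.956250, running G = 1.831250
t=2: π = [0.2910, 0.3398, 0.3691], E[r] = 0.9238, γ^t·E[r] = 0.748301, running G = 2.579551
t=3: π = [0.2925, 0.3386, 0.3689], E[r] = 0.9209, γ^t·E[r] = 0.671335, running G = 3.250886
t=4: π = [0.2923, 0.3384, 0.3692], E[r] = 0.9231, γ^t·E[r] = 0.605623, running G = 3.856509
t=5: π = [0.2923, 0.3385, 0.3692], E[r] = 0.9231, γ^t·E[r] = 0.545088, running G = 4.401597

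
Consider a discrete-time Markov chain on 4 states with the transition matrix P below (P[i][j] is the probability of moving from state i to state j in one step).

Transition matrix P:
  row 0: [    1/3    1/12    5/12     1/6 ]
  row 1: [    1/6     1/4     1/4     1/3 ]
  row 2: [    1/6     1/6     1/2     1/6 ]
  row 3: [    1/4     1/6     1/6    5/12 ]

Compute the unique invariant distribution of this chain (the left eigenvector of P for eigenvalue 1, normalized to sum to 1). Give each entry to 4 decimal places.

Balance equations π_j = Σ_i π_i·P[i][j]:
  π_0 = 1/3·π_0 + 1/6·π_1 + 1/6·π_2 + 1/4·π_3
  π_1 = 1/12·π_0 + 1/4·π_1 + 1/6·π_2 + 1/6·π_3
  π_2 = 5/12·π_0 + 1/4·π_1 + 1/2·π_2 + 1/6·π_3
  normalize: π_0 + π_1 + π_2 + π_3 = 1
Solving the linear system gives exactly π = [7/31, 5/31, 11/31, 8/31].

π = [0.2258, 0.1613, 0.3548, 0.2581]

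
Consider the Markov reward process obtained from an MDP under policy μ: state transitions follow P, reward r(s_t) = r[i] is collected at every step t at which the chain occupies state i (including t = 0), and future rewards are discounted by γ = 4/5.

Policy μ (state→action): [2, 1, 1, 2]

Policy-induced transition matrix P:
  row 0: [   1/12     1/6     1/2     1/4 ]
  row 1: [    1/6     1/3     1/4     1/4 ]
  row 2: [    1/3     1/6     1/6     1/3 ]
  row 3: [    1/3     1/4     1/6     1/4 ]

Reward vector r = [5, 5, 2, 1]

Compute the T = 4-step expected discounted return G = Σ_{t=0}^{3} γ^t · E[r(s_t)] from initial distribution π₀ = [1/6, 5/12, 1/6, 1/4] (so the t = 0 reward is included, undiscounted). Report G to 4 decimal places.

t=0: π = [0.1667, 0.4167, 0.1667, 0.2500], E[r] = 3.5000, γ^t·E[r] = 3.500000, running G = 3.500000
t=1: π = [0.2222, 0.2569, 0.2569, 0.2639], E[r] = 3.1736, γ^t·E[r] = 2.538889, running G = 6.038889
t=2: π = [0.2350, 0.2315, 0.2622, 0.2714], E[r] = 3.1279, γ^t·E[r] = 2.001852, running G = 8.040741
t=3: π = [0.2360, 0.2279, 0.2643, 0.2718], E[r] = 3.1198, γ^t·E[r] = 1.597333, running G = 9.638074

G = 9.6381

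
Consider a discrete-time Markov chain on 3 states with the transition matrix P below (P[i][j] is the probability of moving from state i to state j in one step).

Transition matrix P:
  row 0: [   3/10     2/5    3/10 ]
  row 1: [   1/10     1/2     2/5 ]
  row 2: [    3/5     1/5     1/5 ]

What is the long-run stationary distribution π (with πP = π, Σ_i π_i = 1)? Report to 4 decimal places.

Balance equations π_j = Σ_i π_i·P[i][j]:
  π_0 = 3/10·π_0 + 1/10·π_1 + 3/5·π_2
  π_1 = 2/5·π_0 + 1/2·π_1 + 1/5·π_2
  normalize: π_0 + π_1 + π_2 = 1
Solving the linear system gives exactly π = [32/101, 38/101, 31/101].

π = [0.3168, 0.3762, 0.3069]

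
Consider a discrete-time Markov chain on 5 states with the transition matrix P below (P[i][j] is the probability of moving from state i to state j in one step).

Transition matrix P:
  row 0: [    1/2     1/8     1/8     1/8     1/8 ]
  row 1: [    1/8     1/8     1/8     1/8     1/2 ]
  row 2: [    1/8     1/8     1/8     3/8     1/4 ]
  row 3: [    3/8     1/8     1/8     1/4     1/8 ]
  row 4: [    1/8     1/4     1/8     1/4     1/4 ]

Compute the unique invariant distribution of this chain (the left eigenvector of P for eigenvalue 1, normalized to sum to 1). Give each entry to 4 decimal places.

π = [0.2844, 0.1533, 0.1250, 0.2109, 0.2264]

Balance equations π_j = Σ_i π_i·P[i][j]:
  π_0 = 1/2·π_0 + 1/8·π_1 + 1/8·π_2 + 3/8·π_3 + 1/8·π_4
  π_1 = 1/8·π_0 + 1/8·π_1 + 1/8·π_2 + 1/8·π_3 + 1/4·π_4
  π_2 = 1/8·π_0 + 1/8·π_1 + 1/8·π_2 + 1/8·π_3 + 1/8·π_4
  π_3 = 1/8·π_0 + 1/8·π_1 + 3/8·π_2 + 1/4·π_3 + 1/4·π_4
  normalize: π_0 + π_1 + π_2 + π_3 + π_4 = 1
Solving the linear system gives exactly π = [211/742, 65/424, 1/8, 313/1484, 12/53].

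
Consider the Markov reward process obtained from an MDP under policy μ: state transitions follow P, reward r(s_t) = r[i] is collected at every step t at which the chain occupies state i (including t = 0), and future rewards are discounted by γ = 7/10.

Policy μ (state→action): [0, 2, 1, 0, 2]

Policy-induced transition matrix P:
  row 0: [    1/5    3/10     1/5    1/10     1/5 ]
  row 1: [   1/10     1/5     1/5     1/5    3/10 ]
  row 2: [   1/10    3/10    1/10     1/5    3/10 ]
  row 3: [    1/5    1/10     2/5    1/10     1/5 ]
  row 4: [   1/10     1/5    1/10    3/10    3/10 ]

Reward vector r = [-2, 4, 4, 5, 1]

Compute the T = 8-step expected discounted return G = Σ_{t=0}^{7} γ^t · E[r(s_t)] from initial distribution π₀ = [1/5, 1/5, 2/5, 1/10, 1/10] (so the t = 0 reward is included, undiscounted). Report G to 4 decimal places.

t=0: π = [0.2000, 0.2000, 0.4000, 0.1000, 0.1000], E[r] = 2.6000, γ^t·E[r] = 2.600000, running G = 2.600000
t=1: π = [0.1300, 0.2500, 0.1700, 0.1800, 0.2700], E[r] = 2.5900, γ^t·E[r] = 1.813000, running G = 4.413000
t=2: π = [0.1310, 0.2120, 0.1920, 0.1960, 0.2690], E[r] = 2.6030, γ^t·E[r] = 1.275470, running G = 5.688470
t=3: π = [0.1327, 0.2127, 0.1931, 0.1942, 0.2673], E[r] = 2.5961, γ^t·E[r] = 0.890462, running G = 6.578932
t=4: π = [0.1327, 0.2132, 0.1928, 0.1940, 0.2673], E[r] = 2.5960, γ^t·E[r] = 0.623292, running G = 7.202225
t=5: π = [0.1327, 0.2131, 0.1928, 0.1941, 0.2673], E[r] = 2.5960, γ^t·E[r] = 0.436316, running G = 7.638541
t=6: π = [0.1327, 0.2131, 0.1928, 0.1941, 0.2673], E[r] = 2.5960, γ^t·E[r] = 0.305422, running G = 7.943963
t=7: π = [0.1327, 0.2131, 0.1928, 0.1941, 0.2673], E[r] = 2.5960, γ^t·E[r] = 0.213795, running G = 8.157758

G = 8.1578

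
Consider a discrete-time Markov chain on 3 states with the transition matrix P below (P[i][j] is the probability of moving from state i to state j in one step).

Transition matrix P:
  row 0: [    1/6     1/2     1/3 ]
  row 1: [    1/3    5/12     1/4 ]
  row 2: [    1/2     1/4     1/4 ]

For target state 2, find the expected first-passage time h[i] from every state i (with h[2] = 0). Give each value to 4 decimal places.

First-step conditioning: h[2] = 0; for i ≠ 2, h[i] = 1 + Σ_k P[i][k]·h[k].
  h[0] = 1 + 1/6·h[0] + 1/2·h[1]
  h[1] = 1 + 1/3·h[0] + 5/12·h[1]
Solving the 2×2 linear system over states ≠ 2 gives exactly h = [78/23, 84/23, 0] (h[2] = 0 is the target).

h = [3.3913, 3.6522, 0.0000]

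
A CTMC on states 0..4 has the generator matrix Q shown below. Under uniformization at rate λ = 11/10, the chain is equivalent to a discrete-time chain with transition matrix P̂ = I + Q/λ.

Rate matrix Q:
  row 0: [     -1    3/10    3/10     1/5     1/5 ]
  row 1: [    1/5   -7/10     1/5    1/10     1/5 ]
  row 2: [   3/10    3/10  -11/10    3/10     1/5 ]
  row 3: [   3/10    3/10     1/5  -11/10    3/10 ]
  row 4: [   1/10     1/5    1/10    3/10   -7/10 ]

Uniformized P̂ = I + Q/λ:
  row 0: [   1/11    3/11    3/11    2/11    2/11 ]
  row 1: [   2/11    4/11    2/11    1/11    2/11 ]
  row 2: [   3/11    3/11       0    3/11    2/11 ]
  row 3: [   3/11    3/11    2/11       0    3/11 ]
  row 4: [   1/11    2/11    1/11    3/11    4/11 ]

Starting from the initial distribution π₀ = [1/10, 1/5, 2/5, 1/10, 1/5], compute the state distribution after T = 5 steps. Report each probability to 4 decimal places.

π = [0.1725, 0.2760, 0.1485, 0.1628, 0.2402]

t=0: π = [0.1000, 0.2000, 0.4000, 0.1000, 0.2000]
t=1: π = [0.2000, 0.2727, 0.1000, 0.2000, 0.2273]
t=2: π = [0.1702, 0.2769, 0.1612, 0.1504, 0.2413]
t=3: π = [0.1727, 0.2760, 0.1461, 0.1659, 0.2394]
t=4: π = [0.1727, 0.2761, 0.1492, 0.1616, 0.2404]
t=5: π = [0.1725, 0.2760, 0.1485, 0.1628, 0.2402]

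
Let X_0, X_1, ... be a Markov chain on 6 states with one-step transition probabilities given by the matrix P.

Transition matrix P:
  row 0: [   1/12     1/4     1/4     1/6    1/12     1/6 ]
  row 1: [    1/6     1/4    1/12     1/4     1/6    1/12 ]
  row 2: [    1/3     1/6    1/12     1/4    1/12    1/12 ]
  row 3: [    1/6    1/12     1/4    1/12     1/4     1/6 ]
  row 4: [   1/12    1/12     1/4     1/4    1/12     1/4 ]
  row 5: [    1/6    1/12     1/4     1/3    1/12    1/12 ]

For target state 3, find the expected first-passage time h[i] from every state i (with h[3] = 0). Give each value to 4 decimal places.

h = [4.3699, 4.0684, 4.1240, 0.0000, 4.0039, 3.7440]

First-step conditioning: h[3] = 0; for i ≠ 3, h[i] = 1 + Σ_k P[i][k]·h[k].
  h[0] = 1 + 1/12·h[0] + 1/4·h[1] + 1/4·h[2] + 1/12·h[4] + 1/6·h[5]
  h[1] = 1 + 1/6·h[0] + 1/4·h[1] + 1/12·h[2] + 1/6·h[4] + 1/12·h[5]
  h[2] = 1 + 1/3·h[0] + 1/6·h[1] + 1/12·h[2] + 1/12·h[4] + 1/12·h[5]
  h[4] = 1 + 1/12·h[0] + 1/12·h[1] + 1/4·h[2] + 1/12·h[4] + 1/4·h[5]
  h[5] = 1 + 1/6·h[0] + 1/12·h[1] + 1/4·h[2] + 1/12·h[4] + 1/12·h[5]
Solving the 5×5 linear system over states ≠ 3 gives exactly h = [104000/23799, 96824/23799, 32716/7933, 0, 95288/23799, 89104/23799] (h[3] = 0 is the target).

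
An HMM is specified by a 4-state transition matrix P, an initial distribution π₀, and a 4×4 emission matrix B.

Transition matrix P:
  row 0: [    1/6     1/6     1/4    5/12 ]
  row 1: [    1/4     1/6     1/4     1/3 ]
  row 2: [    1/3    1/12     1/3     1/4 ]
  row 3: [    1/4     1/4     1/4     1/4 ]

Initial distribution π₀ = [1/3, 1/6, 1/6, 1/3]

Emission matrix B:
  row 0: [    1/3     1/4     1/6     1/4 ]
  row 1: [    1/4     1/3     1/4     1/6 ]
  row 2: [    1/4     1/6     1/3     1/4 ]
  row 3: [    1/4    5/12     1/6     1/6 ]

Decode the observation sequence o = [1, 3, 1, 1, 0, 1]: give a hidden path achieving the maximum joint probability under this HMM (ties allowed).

t=0: δ = [8.333e-02, 5.556e-02, 2.778e-02, 1.389e-01]  (obs o_0=1)
t=1: δ = [8.681e-03, 5.787e-03, 8.681e-03, 5.787e-03]  ψ = [3, 3, 3, 0]  (obs o_1=3)
t=2: δ = [7.234e-04, 4.823e-04, 4.823e-04, 1.507e-03]  ψ = [2, 0, 2, 0]  (obs o_2=1)
t=3: δ = [9.419e-05, 1.256e-04, 6.279e-05, 1.570e-04]  ψ = [3, 3, 3, 3]  (obs o_3=1)
t=4: δ = [1.308e-05, 9.811e-06, 9.811e-06, 1.047e-05]  ψ = [3, 3, 3, 1]  (obs o_4=0)
t=5: δ = [8.176e-07, 8.721e-07, 5.451e-07, 2.271e-06]  ψ = [2, 3, 0, 0]  (obs o_5=1)
backtrack: best end state = 3; path = [3, 0, 3, 3, 0, 3]

path = [3, 0, 3, 3, 0, 3]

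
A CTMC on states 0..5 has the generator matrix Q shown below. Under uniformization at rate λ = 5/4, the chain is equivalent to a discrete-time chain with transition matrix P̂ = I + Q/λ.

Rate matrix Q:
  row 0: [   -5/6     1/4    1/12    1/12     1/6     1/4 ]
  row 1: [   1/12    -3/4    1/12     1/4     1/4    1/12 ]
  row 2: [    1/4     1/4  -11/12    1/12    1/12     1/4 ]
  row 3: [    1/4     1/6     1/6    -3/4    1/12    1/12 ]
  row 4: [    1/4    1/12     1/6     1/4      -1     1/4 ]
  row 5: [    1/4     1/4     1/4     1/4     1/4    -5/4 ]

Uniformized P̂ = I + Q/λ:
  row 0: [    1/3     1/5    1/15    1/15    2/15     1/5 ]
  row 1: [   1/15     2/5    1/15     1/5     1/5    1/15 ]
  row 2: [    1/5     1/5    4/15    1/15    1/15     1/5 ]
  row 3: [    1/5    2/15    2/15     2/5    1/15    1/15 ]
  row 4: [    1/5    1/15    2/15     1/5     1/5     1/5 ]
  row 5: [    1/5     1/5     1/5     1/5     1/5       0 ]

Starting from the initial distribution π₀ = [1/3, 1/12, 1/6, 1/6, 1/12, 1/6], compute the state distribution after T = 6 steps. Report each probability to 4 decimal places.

π = [0.1985, 0.2099, 0.1318, 0.1949, 0.1432, 0.1217]

t=0: π = [0.3333, 0.0833, 0.1667, 0.1667, 0.0833, 0.1667]
t=1: π = [0.2333, 0.1944, 0.1389, 0.1667, 0.1333, 0.1333]
t=2: π = [0.2052, 0.2100, 0.1322, 0.1837, 0.1437, 0.1252]
t=3: π = [0.1994, 0.2106, 0.1316, 0.1918, 0.1442, 0.1225]
t=4: π = [0.1985, 0.2101, 0.1317, 0.1942, 0.1436, 0.1219]
t=5: π = [0.1985, 0.2099, 0.1318, 0.1948, 0.1433, 0.1217]
t=6: π = [0.1985, 0.2099, 0.1318, 0.1949, 0.1432, 0.1217]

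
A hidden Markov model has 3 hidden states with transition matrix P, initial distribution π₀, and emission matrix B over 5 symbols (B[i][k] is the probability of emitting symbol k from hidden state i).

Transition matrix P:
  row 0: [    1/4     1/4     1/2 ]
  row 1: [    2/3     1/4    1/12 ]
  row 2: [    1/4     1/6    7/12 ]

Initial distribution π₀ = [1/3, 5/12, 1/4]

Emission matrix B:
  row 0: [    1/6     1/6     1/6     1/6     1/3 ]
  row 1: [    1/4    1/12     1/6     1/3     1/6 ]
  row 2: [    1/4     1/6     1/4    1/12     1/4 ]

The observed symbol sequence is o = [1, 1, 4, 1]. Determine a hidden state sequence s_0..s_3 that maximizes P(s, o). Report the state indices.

t=0: δ = [5.556e-02, 3.472e-02, 4.167e-02]  (obs o_0=1)
t=1: δ = [3.858e-03, 1.157e-03, 4.630e-03]  ψ = [1, 0, 0]  (obs o_1=1)
t=2: δ = [3.858e-04, 1.608e-04, 6.752e-04]  ψ = [2, 0, 2]  (obs o_2=4)
t=3: δ = [2.813e-05, 9.377e-06, 6.564e-05]  ψ = [2, 2, 2]  (obs o_3=1)
backtrack: best end state = 2; path = [0, 2, 2, 2]

path = [0, 2, 2, 2]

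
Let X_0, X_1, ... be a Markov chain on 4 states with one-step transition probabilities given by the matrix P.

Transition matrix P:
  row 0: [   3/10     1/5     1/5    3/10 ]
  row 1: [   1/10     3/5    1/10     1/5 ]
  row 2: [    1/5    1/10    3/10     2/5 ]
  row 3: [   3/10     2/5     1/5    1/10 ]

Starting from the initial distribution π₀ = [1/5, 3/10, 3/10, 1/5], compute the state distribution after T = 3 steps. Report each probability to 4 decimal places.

t=0: π = [0.2000, 0.3000, 0.3000, 0.2000]
t=1: π = [0.2100, 0.3300, 0.2000, 0.2600]
t=2: π = [0.2140, 0.3640, 0.1870, 0.2350]
t=3: π = [0.2085, 0.3739, 0.1823, 0.2353]

π = [0.2085, 0.3739, 0.1823, 0.2353]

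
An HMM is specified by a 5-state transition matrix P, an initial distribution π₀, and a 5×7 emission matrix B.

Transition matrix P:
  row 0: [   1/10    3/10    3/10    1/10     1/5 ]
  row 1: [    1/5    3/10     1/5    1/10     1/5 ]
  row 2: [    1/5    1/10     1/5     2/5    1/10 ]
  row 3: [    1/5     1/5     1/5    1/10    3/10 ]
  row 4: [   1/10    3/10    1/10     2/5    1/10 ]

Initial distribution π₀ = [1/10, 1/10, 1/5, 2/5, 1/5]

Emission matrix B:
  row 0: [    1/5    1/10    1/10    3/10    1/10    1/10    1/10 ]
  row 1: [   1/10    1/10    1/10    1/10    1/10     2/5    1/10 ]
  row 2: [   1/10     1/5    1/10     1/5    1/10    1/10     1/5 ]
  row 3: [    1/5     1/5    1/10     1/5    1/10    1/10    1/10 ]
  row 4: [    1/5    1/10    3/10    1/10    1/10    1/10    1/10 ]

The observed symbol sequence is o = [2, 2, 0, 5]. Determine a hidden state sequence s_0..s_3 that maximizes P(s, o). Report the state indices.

t=0: δ = [1.000e-02, 1.000e-02, 2.000e-02, 4.000e-02, 6.000e-02]  (obs o_0=2)
t=1: δ = [8.000e-04, 1.800e-03, 8.000e-04, 2.400e-03, 3.600e-03]  ψ = [3, 4, 3, 4, 3]  (obs o_1=2)
t=2: δ = [9.600e-05, 1.080e-04, 4.800e-05, 2.880e-04, 1.440e-04]  ψ = [3, 4, 3, 4, 3]  (obs o_2=0)
t=3: δ = [5.760e-06, 2.304e-05, 5.760e-06, 5.760e-06, 8.640e-06]  ψ = [3, 3, 3, 4, 3]  (obs o_3=5)
backtrack: best end state = 1; path = [3, 4, 3, 1]

path = [3, 4, 3, 1]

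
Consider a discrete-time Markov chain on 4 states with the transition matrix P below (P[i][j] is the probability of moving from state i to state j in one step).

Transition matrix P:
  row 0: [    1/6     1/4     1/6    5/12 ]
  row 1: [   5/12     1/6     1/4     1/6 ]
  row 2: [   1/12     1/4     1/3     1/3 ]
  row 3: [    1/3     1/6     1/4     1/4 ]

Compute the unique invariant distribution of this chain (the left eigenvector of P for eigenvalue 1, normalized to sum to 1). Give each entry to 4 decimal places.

Balance equations π_j = Σ_i π_i·P[i][j]:
  π_0 = 1/6·π_0 + 5/12·π_1 + 1/12·π_2 + 1/3·π_3
  π_1 = 1/4·π_0 + 1/6·π_1 + 1/4·π_2 + 1/6·π_3
  π_2 = 1/6·π_0 + 1/4·π_1 + 1/3·π_2 + 1/4·π_3
  normalize: π_0 + π_1 + π_2 + π_3 = 1
Solving the linear system gives exactly π = [445/1802, 375/1802, 451/1802, 531/1802].

π = [0.2469, 0.2081, 0.2503, 0.2947]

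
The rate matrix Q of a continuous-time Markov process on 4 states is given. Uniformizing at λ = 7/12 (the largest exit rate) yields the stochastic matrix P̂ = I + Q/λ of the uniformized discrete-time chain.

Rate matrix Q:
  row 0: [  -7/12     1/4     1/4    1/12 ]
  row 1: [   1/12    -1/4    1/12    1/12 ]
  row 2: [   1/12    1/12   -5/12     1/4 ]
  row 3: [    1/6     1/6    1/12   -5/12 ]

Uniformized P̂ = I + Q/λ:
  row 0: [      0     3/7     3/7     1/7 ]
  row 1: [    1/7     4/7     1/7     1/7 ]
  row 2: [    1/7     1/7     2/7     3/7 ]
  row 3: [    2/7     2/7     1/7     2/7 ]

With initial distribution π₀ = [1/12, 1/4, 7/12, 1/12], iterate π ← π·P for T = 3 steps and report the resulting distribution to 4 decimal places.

π = [0.1560, 0.3790, 0.2223, 0.2427]

t=0: π = [0.0833, 0.2500, 0.5833, 0.0833]
t=1: π = [0.1429, 0.2857, 0.2500, 0.3214]
t=2: π = [0.1684, 0.3520, 0.2194, 0.2602]
t=3: π = [0.1560, 0.3790, 0.2223, 0.2427]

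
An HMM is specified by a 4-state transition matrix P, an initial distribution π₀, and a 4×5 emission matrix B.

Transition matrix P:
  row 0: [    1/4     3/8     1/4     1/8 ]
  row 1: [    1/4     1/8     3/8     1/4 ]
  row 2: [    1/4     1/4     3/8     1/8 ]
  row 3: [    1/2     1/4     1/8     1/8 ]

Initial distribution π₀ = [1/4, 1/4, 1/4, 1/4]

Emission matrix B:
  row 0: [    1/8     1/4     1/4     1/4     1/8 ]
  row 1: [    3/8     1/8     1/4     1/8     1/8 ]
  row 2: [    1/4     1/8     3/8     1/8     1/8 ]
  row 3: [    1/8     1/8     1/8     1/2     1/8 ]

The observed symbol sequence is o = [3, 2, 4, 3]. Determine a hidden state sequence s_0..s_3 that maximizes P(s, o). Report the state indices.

path = [3, 0, 1, 3]

t=0: δ = [6.250e-02, 3.125e-02, 3.125e-02, 1.250e-01]  (obs o_0=3)
t=1: δ = [1.562e-02, 7.812e-03, 5.859e-03, 1.953e-03]  ψ = [3, 3, 0, 3]  (obs o_1=2)
t=2: δ = [4.883e-04, 7.324e-04, 4.883e-04, 2.441e-04]  ψ = [0, 0, 0, 0]  (obs o_2=4)
t=3: δ = [4.578e-05, 2.289e-05, 3.433e-05, 9.155e-05]  ψ = [1, 0, 1, 1]  (obs o_3=3)
backtrack: best end state = 3; path = [3, 0, 1, 3]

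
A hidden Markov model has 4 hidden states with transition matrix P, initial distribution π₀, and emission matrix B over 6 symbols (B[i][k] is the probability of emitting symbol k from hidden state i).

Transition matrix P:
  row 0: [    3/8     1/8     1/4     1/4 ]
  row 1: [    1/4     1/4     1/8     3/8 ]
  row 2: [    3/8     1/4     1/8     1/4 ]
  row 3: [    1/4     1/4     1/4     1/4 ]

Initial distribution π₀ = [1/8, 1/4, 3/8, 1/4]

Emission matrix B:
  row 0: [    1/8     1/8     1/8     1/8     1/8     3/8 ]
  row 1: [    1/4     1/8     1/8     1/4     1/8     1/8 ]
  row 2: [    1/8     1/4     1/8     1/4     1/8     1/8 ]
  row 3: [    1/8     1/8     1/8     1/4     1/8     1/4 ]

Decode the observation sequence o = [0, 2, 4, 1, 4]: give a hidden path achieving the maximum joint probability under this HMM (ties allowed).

path = [2, 0, 0, 2, 0]

t=0: δ = [1.562e-02, 6.250e-02, 4.688e-02, 3.125e-02]  (obs o_0=0)
t=1: δ = [2.197e-03, 1.953e-03, 9.766e-04, 2.930e-03]  ψ = [2, 1, 1, 1]  (obs o_1=2)
t=2: δ = [1.030e-04, 9.155e-05, 9.155e-05, 9.155e-05]  ψ = [0, 3, 3, 1]  (obs o_2=4)
t=3: δ = [4.828e-06, 2.861e-06, 6.437e-06, 4.292e-06]  ψ = [0, 1, 0, 1]  (obs o_3=1)
t=4: δ = [3.017e-07, 2.012e-07, 1.509e-07, 2.012e-07]  ψ = [2, 2, 0, 2]  (obs o_4=4)
backtrack: best end state = 0; path = [2, 0, 0, 2, 0]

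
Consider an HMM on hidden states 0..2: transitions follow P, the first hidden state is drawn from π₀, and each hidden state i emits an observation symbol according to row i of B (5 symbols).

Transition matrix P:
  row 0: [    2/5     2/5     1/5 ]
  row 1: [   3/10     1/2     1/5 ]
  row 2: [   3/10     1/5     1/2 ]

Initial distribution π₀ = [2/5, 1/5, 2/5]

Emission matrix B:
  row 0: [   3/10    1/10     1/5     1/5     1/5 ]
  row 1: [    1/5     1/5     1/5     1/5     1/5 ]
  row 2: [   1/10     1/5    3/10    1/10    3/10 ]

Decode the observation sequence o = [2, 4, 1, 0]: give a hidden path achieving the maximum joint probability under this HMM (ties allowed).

path = [2, 2, 2, 0]

t=0: δ = [8.000e-02, 4.000e-02, 1.200e-01]  (obs o_0=2)
t=1: δ = [7.200e-03, 6.400e-03, 1.800e-02]  ψ = [2, 0, 2]  (obs o_1=4)
t=2: δ = [5.400e-04, 7.200e-04, 1.800e-03]  ψ = [2, 2, 2]  (obs o_2=1)
t=3: δ = [1.620e-04, 7.200e-05, 9.000e-05]  ψ = [2, 1, 2]  (obs o_3=0)
backtrack: best end state = 0; path = [2, 2, 2, 0]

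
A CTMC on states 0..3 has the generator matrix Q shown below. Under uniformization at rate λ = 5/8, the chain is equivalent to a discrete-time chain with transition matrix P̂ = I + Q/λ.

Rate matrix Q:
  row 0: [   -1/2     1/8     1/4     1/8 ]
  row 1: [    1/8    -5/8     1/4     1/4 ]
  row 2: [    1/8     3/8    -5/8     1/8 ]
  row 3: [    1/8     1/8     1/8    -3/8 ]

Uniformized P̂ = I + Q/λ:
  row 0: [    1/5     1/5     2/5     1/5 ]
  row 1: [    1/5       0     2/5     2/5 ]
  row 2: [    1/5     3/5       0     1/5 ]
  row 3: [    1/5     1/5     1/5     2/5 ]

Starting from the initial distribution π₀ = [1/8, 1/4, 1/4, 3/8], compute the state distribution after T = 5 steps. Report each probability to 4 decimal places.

t=0: π = [0.1250, 0.2500, 0.2500, 0.3750]
t=1: π = [0.2000, 0.2500, 0.2250, 0.3250]
t=2: π = [0.2000, 0.2400, 0.2450, 0.3150]
t=3: π = [0.2000, 0.2500, 0.2390, 0.3110]
t=4: π = [0.2000, 0.2456, 0.2422, 0.3122]
t=5: π = [0.2000, 0.2478, 0.2407, 0.3116]

π = [0.2000, 0.2478, 0.2407, 0.3116]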